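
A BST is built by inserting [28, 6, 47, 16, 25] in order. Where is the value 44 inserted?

Starting tree (level order): [28, 6, 47, None, 16, None, None, None, 25]
Insertion path: 28 -> 47
Result: insert 44 as left child of 47
Final tree (level order): [28, 6, 47, None, 16, 44, None, None, 25]


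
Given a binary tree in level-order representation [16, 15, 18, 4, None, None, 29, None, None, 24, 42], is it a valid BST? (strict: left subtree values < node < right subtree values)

Level-order array: [16, 15, 18, 4, None, None, 29, None, None, 24, 42]
Validate using subtree bounds (lo, hi): at each node, require lo < value < hi,
then recurse left with hi=value and right with lo=value.
Preorder trace (stopping at first violation):
  at node 16 with bounds (-inf, +inf): OK
  at node 15 with bounds (-inf, 16): OK
  at node 4 with bounds (-inf, 15): OK
  at node 18 with bounds (16, +inf): OK
  at node 29 with bounds (18, +inf): OK
  at node 24 with bounds (18, 29): OK
  at node 42 with bounds (29, +inf): OK
No violation found at any node.
Result: Valid BST


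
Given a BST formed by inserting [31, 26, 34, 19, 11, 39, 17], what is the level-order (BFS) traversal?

Tree insertion order: [31, 26, 34, 19, 11, 39, 17]
Tree (level-order array): [31, 26, 34, 19, None, None, 39, 11, None, None, None, None, 17]
BFS from the root, enqueuing left then right child of each popped node:
  queue [31] -> pop 31, enqueue [26, 34], visited so far: [31]
  queue [26, 34] -> pop 26, enqueue [19], visited so far: [31, 26]
  queue [34, 19] -> pop 34, enqueue [39], visited so far: [31, 26, 34]
  queue [19, 39] -> pop 19, enqueue [11], visited so far: [31, 26, 34, 19]
  queue [39, 11] -> pop 39, enqueue [none], visited so far: [31, 26, 34, 19, 39]
  queue [11] -> pop 11, enqueue [17], visited so far: [31, 26, 34, 19, 39, 11]
  queue [17] -> pop 17, enqueue [none], visited so far: [31, 26, 34, 19, 39, 11, 17]
Result: [31, 26, 34, 19, 39, 11, 17]


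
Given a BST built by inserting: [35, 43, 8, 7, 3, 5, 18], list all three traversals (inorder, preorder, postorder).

Tree insertion order: [35, 43, 8, 7, 3, 5, 18]
Tree (level-order array): [35, 8, 43, 7, 18, None, None, 3, None, None, None, None, 5]
Inorder (L, root, R): [3, 5, 7, 8, 18, 35, 43]
Preorder (root, L, R): [35, 8, 7, 3, 5, 18, 43]
Postorder (L, R, root): [5, 3, 7, 18, 8, 43, 35]


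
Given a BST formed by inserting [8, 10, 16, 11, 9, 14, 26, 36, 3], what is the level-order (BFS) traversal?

Tree insertion order: [8, 10, 16, 11, 9, 14, 26, 36, 3]
Tree (level-order array): [8, 3, 10, None, None, 9, 16, None, None, 11, 26, None, 14, None, 36]
BFS from the root, enqueuing left then right child of each popped node:
  queue [8] -> pop 8, enqueue [3, 10], visited so far: [8]
  queue [3, 10] -> pop 3, enqueue [none], visited so far: [8, 3]
  queue [10] -> pop 10, enqueue [9, 16], visited so far: [8, 3, 10]
  queue [9, 16] -> pop 9, enqueue [none], visited so far: [8, 3, 10, 9]
  queue [16] -> pop 16, enqueue [11, 26], visited so far: [8, 3, 10, 9, 16]
  queue [11, 26] -> pop 11, enqueue [14], visited so far: [8, 3, 10, 9, 16, 11]
  queue [26, 14] -> pop 26, enqueue [36], visited so far: [8, 3, 10, 9, 16, 11, 26]
  queue [14, 36] -> pop 14, enqueue [none], visited so far: [8, 3, 10, 9, 16, 11, 26, 14]
  queue [36] -> pop 36, enqueue [none], visited so far: [8, 3, 10, 9, 16, 11, 26, 14, 36]
Result: [8, 3, 10, 9, 16, 11, 26, 14, 36]


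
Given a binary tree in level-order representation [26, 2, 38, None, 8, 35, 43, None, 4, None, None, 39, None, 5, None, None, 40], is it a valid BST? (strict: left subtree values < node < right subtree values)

Level-order array: [26, 2, 38, None, 8, 35, 43, None, 4, None, None, 39, None, 5, None, None, 40]
Validate using subtree bounds (lo, hi): at each node, require lo < value < hi,
then recurse left with hi=value and right with lo=value.
Preorder trace (stopping at first violation):
  at node 26 with bounds (-inf, +inf): OK
  at node 2 with bounds (-inf, 26): OK
  at node 8 with bounds (2, 26): OK
  at node 4 with bounds (8, 26): VIOLATION
Node 4 violates its bound: not (8 < 4 < 26).
Result: Not a valid BST


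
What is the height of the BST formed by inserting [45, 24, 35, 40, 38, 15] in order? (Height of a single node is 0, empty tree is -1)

Insertion order: [45, 24, 35, 40, 38, 15]
Tree (level-order array): [45, 24, None, 15, 35, None, None, None, 40, 38]
Compute height bottom-up (empty subtree = -1):
  height(15) = 1 + max(-1, -1) = 0
  height(38) = 1 + max(-1, -1) = 0
  height(40) = 1 + max(0, -1) = 1
  height(35) = 1 + max(-1, 1) = 2
  height(24) = 1 + max(0, 2) = 3
  height(45) = 1 + max(3, -1) = 4
Height = 4


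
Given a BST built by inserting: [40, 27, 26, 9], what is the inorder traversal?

Tree insertion order: [40, 27, 26, 9]
Tree (level-order array): [40, 27, None, 26, None, 9]
Inorder traversal: [9, 26, 27, 40]


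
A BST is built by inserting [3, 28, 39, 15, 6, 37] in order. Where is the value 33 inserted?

Starting tree (level order): [3, None, 28, 15, 39, 6, None, 37]
Insertion path: 3 -> 28 -> 39 -> 37
Result: insert 33 as left child of 37
Final tree (level order): [3, None, 28, 15, 39, 6, None, 37, None, None, None, 33]


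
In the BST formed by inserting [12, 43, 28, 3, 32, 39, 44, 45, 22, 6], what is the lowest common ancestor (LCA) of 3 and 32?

Tree insertion order: [12, 43, 28, 3, 32, 39, 44, 45, 22, 6]
Tree (level-order array): [12, 3, 43, None, 6, 28, 44, None, None, 22, 32, None, 45, None, None, None, 39]
In a BST, the LCA of p=3, q=32 is the first node v on the
root-to-leaf path with p <= v <= q (go left if both < v, right if both > v).
Walk from root:
  at 12: 3 <= 12 <= 32, this is the LCA
LCA = 12


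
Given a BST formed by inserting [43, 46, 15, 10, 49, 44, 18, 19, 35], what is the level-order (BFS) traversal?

Tree insertion order: [43, 46, 15, 10, 49, 44, 18, 19, 35]
Tree (level-order array): [43, 15, 46, 10, 18, 44, 49, None, None, None, 19, None, None, None, None, None, 35]
BFS from the root, enqueuing left then right child of each popped node:
  queue [43] -> pop 43, enqueue [15, 46], visited so far: [43]
  queue [15, 46] -> pop 15, enqueue [10, 18], visited so far: [43, 15]
  queue [46, 10, 18] -> pop 46, enqueue [44, 49], visited so far: [43, 15, 46]
  queue [10, 18, 44, 49] -> pop 10, enqueue [none], visited so far: [43, 15, 46, 10]
  queue [18, 44, 49] -> pop 18, enqueue [19], visited so far: [43, 15, 46, 10, 18]
  queue [44, 49, 19] -> pop 44, enqueue [none], visited so far: [43, 15, 46, 10, 18, 44]
  queue [49, 19] -> pop 49, enqueue [none], visited so far: [43, 15, 46, 10, 18, 44, 49]
  queue [19] -> pop 19, enqueue [35], visited so far: [43, 15, 46, 10, 18, 44, 49, 19]
  queue [35] -> pop 35, enqueue [none], visited so far: [43, 15, 46, 10, 18, 44, 49, 19, 35]
Result: [43, 15, 46, 10, 18, 44, 49, 19, 35]


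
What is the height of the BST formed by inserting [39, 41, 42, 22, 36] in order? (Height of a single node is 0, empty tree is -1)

Insertion order: [39, 41, 42, 22, 36]
Tree (level-order array): [39, 22, 41, None, 36, None, 42]
Compute height bottom-up (empty subtree = -1):
  height(36) = 1 + max(-1, -1) = 0
  height(22) = 1 + max(-1, 0) = 1
  height(42) = 1 + max(-1, -1) = 0
  height(41) = 1 + max(-1, 0) = 1
  height(39) = 1 + max(1, 1) = 2
Height = 2


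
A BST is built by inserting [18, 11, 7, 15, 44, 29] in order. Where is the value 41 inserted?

Starting tree (level order): [18, 11, 44, 7, 15, 29]
Insertion path: 18 -> 44 -> 29
Result: insert 41 as right child of 29
Final tree (level order): [18, 11, 44, 7, 15, 29, None, None, None, None, None, None, 41]


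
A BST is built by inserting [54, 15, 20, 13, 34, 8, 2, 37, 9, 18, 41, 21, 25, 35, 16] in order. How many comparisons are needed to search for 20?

Search path for 20: 54 -> 15 -> 20
Found: True
Comparisons: 3


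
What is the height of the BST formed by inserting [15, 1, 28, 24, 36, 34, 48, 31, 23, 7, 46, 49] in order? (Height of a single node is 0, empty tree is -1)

Insertion order: [15, 1, 28, 24, 36, 34, 48, 31, 23, 7, 46, 49]
Tree (level-order array): [15, 1, 28, None, 7, 24, 36, None, None, 23, None, 34, 48, None, None, 31, None, 46, 49]
Compute height bottom-up (empty subtree = -1):
  height(7) = 1 + max(-1, -1) = 0
  height(1) = 1 + max(-1, 0) = 1
  height(23) = 1 + max(-1, -1) = 0
  height(24) = 1 + max(0, -1) = 1
  height(31) = 1 + max(-1, -1) = 0
  height(34) = 1 + max(0, -1) = 1
  height(46) = 1 + max(-1, -1) = 0
  height(49) = 1 + max(-1, -1) = 0
  height(48) = 1 + max(0, 0) = 1
  height(36) = 1 + max(1, 1) = 2
  height(28) = 1 + max(1, 2) = 3
  height(15) = 1 + max(1, 3) = 4
Height = 4


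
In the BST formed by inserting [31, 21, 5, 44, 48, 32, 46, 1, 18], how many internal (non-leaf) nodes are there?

Tree built from: [31, 21, 5, 44, 48, 32, 46, 1, 18]
Tree (level-order array): [31, 21, 44, 5, None, 32, 48, 1, 18, None, None, 46]
Rule: An internal node has at least one child.
Per-node child counts:
  node 31: 2 child(ren)
  node 21: 1 child(ren)
  node 5: 2 child(ren)
  node 1: 0 child(ren)
  node 18: 0 child(ren)
  node 44: 2 child(ren)
  node 32: 0 child(ren)
  node 48: 1 child(ren)
  node 46: 0 child(ren)
Matching nodes: [31, 21, 5, 44, 48]
Count of internal (non-leaf) nodes: 5


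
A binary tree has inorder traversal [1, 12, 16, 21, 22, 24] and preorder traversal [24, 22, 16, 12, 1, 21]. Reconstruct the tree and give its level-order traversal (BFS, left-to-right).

Inorder:  [1, 12, 16, 21, 22, 24]
Preorder: [24, 22, 16, 12, 1, 21]
Algorithm: preorder visits root first, so consume preorder in order;
for each root, split the current inorder slice at that value into
left-subtree inorder and right-subtree inorder, then recurse.
Recursive splits:
  root=24; inorder splits into left=[1, 12, 16, 21, 22], right=[]
  root=22; inorder splits into left=[1, 12, 16, 21], right=[]
  root=16; inorder splits into left=[1, 12], right=[21]
  root=12; inorder splits into left=[1], right=[]
  root=1; inorder splits into left=[], right=[]
  root=21; inorder splits into left=[], right=[]
Reconstructed level-order: [24, 22, 16, 12, 21, 1]


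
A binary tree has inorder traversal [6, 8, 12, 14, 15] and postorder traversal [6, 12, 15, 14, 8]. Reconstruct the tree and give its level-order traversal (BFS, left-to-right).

Inorder:   [6, 8, 12, 14, 15]
Postorder: [6, 12, 15, 14, 8]
Algorithm: postorder visits root last, so walk postorder right-to-left;
each value is the root of the current inorder slice — split it at that
value, recurse on the right subtree first, then the left.
Recursive splits:
  root=8; inorder splits into left=[6], right=[12, 14, 15]
  root=14; inorder splits into left=[12], right=[15]
  root=15; inorder splits into left=[], right=[]
  root=12; inorder splits into left=[], right=[]
  root=6; inorder splits into left=[], right=[]
Reconstructed level-order: [8, 6, 14, 12, 15]


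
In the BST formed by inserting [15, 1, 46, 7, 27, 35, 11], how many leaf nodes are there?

Tree built from: [15, 1, 46, 7, 27, 35, 11]
Tree (level-order array): [15, 1, 46, None, 7, 27, None, None, 11, None, 35]
Rule: A leaf has 0 children.
Per-node child counts:
  node 15: 2 child(ren)
  node 1: 1 child(ren)
  node 7: 1 child(ren)
  node 11: 0 child(ren)
  node 46: 1 child(ren)
  node 27: 1 child(ren)
  node 35: 0 child(ren)
Matching nodes: [11, 35]
Count of leaf nodes: 2


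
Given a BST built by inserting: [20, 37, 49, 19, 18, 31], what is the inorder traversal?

Tree insertion order: [20, 37, 49, 19, 18, 31]
Tree (level-order array): [20, 19, 37, 18, None, 31, 49]
Inorder traversal: [18, 19, 20, 31, 37, 49]


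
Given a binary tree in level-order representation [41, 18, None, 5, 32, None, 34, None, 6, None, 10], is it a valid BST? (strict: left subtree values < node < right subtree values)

Level-order array: [41, 18, None, 5, 32, None, 34, None, 6, None, 10]
Validate using subtree bounds (lo, hi): at each node, require lo < value < hi,
then recurse left with hi=value and right with lo=value.
Preorder trace (stopping at first violation):
  at node 41 with bounds (-inf, +inf): OK
  at node 18 with bounds (-inf, 41): OK
  at node 5 with bounds (-inf, 18): OK
  at node 34 with bounds (5, 18): VIOLATION
Node 34 violates its bound: not (5 < 34 < 18).
Result: Not a valid BST


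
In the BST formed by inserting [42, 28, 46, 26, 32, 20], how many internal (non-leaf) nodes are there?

Tree built from: [42, 28, 46, 26, 32, 20]
Tree (level-order array): [42, 28, 46, 26, 32, None, None, 20]
Rule: An internal node has at least one child.
Per-node child counts:
  node 42: 2 child(ren)
  node 28: 2 child(ren)
  node 26: 1 child(ren)
  node 20: 0 child(ren)
  node 32: 0 child(ren)
  node 46: 0 child(ren)
Matching nodes: [42, 28, 26]
Count of internal (non-leaf) nodes: 3


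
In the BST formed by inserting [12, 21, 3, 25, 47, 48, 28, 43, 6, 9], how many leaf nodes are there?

Tree built from: [12, 21, 3, 25, 47, 48, 28, 43, 6, 9]
Tree (level-order array): [12, 3, 21, None, 6, None, 25, None, 9, None, 47, None, None, 28, 48, None, 43]
Rule: A leaf has 0 children.
Per-node child counts:
  node 12: 2 child(ren)
  node 3: 1 child(ren)
  node 6: 1 child(ren)
  node 9: 0 child(ren)
  node 21: 1 child(ren)
  node 25: 1 child(ren)
  node 47: 2 child(ren)
  node 28: 1 child(ren)
  node 43: 0 child(ren)
  node 48: 0 child(ren)
Matching nodes: [9, 43, 48]
Count of leaf nodes: 3


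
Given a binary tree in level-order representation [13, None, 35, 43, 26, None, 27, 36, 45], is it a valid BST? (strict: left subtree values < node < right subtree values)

Level-order array: [13, None, 35, 43, 26, None, 27, 36, 45]
Validate using subtree bounds (lo, hi): at each node, require lo < value < hi,
then recurse left with hi=value and right with lo=value.
Preorder trace (stopping at first violation):
  at node 13 with bounds (-inf, +inf): OK
  at node 35 with bounds (13, +inf): OK
  at node 43 with bounds (13, 35): VIOLATION
Node 43 violates its bound: not (13 < 43 < 35).
Result: Not a valid BST


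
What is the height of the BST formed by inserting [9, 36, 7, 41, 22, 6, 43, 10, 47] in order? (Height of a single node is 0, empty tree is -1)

Insertion order: [9, 36, 7, 41, 22, 6, 43, 10, 47]
Tree (level-order array): [9, 7, 36, 6, None, 22, 41, None, None, 10, None, None, 43, None, None, None, 47]
Compute height bottom-up (empty subtree = -1):
  height(6) = 1 + max(-1, -1) = 0
  height(7) = 1 + max(0, -1) = 1
  height(10) = 1 + max(-1, -1) = 0
  height(22) = 1 + max(0, -1) = 1
  height(47) = 1 + max(-1, -1) = 0
  height(43) = 1 + max(-1, 0) = 1
  height(41) = 1 + max(-1, 1) = 2
  height(36) = 1 + max(1, 2) = 3
  height(9) = 1 + max(1, 3) = 4
Height = 4


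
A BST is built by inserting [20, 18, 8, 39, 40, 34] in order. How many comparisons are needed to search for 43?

Search path for 43: 20 -> 39 -> 40
Found: False
Comparisons: 3


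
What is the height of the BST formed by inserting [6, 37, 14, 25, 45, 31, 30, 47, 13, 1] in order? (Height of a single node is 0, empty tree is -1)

Insertion order: [6, 37, 14, 25, 45, 31, 30, 47, 13, 1]
Tree (level-order array): [6, 1, 37, None, None, 14, 45, 13, 25, None, 47, None, None, None, 31, None, None, 30]
Compute height bottom-up (empty subtree = -1):
  height(1) = 1 + max(-1, -1) = 0
  height(13) = 1 + max(-1, -1) = 0
  height(30) = 1 + max(-1, -1) = 0
  height(31) = 1 + max(0, -1) = 1
  height(25) = 1 + max(-1, 1) = 2
  height(14) = 1 + max(0, 2) = 3
  height(47) = 1 + max(-1, -1) = 0
  height(45) = 1 + max(-1, 0) = 1
  height(37) = 1 + max(3, 1) = 4
  height(6) = 1 + max(0, 4) = 5
Height = 5


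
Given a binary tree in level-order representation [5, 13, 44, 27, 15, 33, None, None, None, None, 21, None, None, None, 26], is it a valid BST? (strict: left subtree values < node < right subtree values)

Level-order array: [5, 13, 44, 27, 15, 33, None, None, None, None, 21, None, None, None, 26]
Validate using subtree bounds (lo, hi): at each node, require lo < value < hi,
then recurse left with hi=value and right with lo=value.
Preorder trace (stopping at first violation):
  at node 5 with bounds (-inf, +inf): OK
  at node 13 with bounds (-inf, 5): VIOLATION
Node 13 violates its bound: not (-inf < 13 < 5).
Result: Not a valid BST


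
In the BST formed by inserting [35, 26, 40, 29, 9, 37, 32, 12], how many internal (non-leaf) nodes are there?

Tree built from: [35, 26, 40, 29, 9, 37, 32, 12]
Tree (level-order array): [35, 26, 40, 9, 29, 37, None, None, 12, None, 32]
Rule: An internal node has at least one child.
Per-node child counts:
  node 35: 2 child(ren)
  node 26: 2 child(ren)
  node 9: 1 child(ren)
  node 12: 0 child(ren)
  node 29: 1 child(ren)
  node 32: 0 child(ren)
  node 40: 1 child(ren)
  node 37: 0 child(ren)
Matching nodes: [35, 26, 9, 29, 40]
Count of internal (non-leaf) nodes: 5


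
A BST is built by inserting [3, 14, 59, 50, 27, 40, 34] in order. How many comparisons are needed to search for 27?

Search path for 27: 3 -> 14 -> 59 -> 50 -> 27
Found: True
Comparisons: 5


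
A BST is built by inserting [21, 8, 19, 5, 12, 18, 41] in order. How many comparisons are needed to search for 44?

Search path for 44: 21 -> 41
Found: False
Comparisons: 2


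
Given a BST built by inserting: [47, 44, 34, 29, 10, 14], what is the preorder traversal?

Tree insertion order: [47, 44, 34, 29, 10, 14]
Tree (level-order array): [47, 44, None, 34, None, 29, None, 10, None, None, 14]
Preorder traversal: [47, 44, 34, 29, 10, 14]


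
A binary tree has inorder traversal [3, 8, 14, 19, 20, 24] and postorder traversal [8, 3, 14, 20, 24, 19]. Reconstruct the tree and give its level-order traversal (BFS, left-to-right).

Inorder:   [3, 8, 14, 19, 20, 24]
Postorder: [8, 3, 14, 20, 24, 19]
Algorithm: postorder visits root last, so walk postorder right-to-left;
each value is the root of the current inorder slice — split it at that
value, recurse on the right subtree first, then the left.
Recursive splits:
  root=19; inorder splits into left=[3, 8, 14], right=[20, 24]
  root=24; inorder splits into left=[20], right=[]
  root=20; inorder splits into left=[], right=[]
  root=14; inorder splits into left=[3, 8], right=[]
  root=3; inorder splits into left=[], right=[8]
  root=8; inorder splits into left=[], right=[]
Reconstructed level-order: [19, 14, 24, 3, 20, 8]


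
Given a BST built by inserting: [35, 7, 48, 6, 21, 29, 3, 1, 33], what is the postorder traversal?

Tree insertion order: [35, 7, 48, 6, 21, 29, 3, 1, 33]
Tree (level-order array): [35, 7, 48, 6, 21, None, None, 3, None, None, 29, 1, None, None, 33]
Postorder traversal: [1, 3, 6, 33, 29, 21, 7, 48, 35]


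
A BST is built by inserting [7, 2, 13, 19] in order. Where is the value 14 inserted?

Starting tree (level order): [7, 2, 13, None, None, None, 19]
Insertion path: 7 -> 13 -> 19
Result: insert 14 as left child of 19
Final tree (level order): [7, 2, 13, None, None, None, 19, 14]


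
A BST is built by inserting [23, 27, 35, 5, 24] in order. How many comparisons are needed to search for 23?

Search path for 23: 23
Found: True
Comparisons: 1


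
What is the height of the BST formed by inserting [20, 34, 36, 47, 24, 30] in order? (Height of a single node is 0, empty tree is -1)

Insertion order: [20, 34, 36, 47, 24, 30]
Tree (level-order array): [20, None, 34, 24, 36, None, 30, None, 47]
Compute height bottom-up (empty subtree = -1):
  height(30) = 1 + max(-1, -1) = 0
  height(24) = 1 + max(-1, 0) = 1
  height(47) = 1 + max(-1, -1) = 0
  height(36) = 1 + max(-1, 0) = 1
  height(34) = 1 + max(1, 1) = 2
  height(20) = 1 + max(-1, 2) = 3
Height = 3


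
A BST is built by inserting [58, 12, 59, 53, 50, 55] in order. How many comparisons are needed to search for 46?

Search path for 46: 58 -> 12 -> 53 -> 50
Found: False
Comparisons: 4


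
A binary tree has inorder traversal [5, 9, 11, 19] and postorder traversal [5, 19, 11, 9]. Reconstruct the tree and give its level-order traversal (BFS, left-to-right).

Inorder:   [5, 9, 11, 19]
Postorder: [5, 19, 11, 9]
Algorithm: postorder visits root last, so walk postorder right-to-left;
each value is the root of the current inorder slice — split it at that
value, recurse on the right subtree first, then the left.
Recursive splits:
  root=9; inorder splits into left=[5], right=[11, 19]
  root=11; inorder splits into left=[], right=[19]
  root=19; inorder splits into left=[], right=[]
  root=5; inorder splits into left=[], right=[]
Reconstructed level-order: [9, 5, 11, 19]


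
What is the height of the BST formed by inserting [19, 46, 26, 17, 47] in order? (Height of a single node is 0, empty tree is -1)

Insertion order: [19, 46, 26, 17, 47]
Tree (level-order array): [19, 17, 46, None, None, 26, 47]
Compute height bottom-up (empty subtree = -1):
  height(17) = 1 + max(-1, -1) = 0
  height(26) = 1 + max(-1, -1) = 0
  height(47) = 1 + max(-1, -1) = 0
  height(46) = 1 + max(0, 0) = 1
  height(19) = 1 + max(0, 1) = 2
Height = 2


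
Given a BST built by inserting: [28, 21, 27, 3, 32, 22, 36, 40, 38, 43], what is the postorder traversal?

Tree insertion order: [28, 21, 27, 3, 32, 22, 36, 40, 38, 43]
Tree (level-order array): [28, 21, 32, 3, 27, None, 36, None, None, 22, None, None, 40, None, None, 38, 43]
Postorder traversal: [3, 22, 27, 21, 38, 43, 40, 36, 32, 28]


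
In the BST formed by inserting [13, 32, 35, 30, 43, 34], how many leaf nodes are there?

Tree built from: [13, 32, 35, 30, 43, 34]
Tree (level-order array): [13, None, 32, 30, 35, None, None, 34, 43]
Rule: A leaf has 0 children.
Per-node child counts:
  node 13: 1 child(ren)
  node 32: 2 child(ren)
  node 30: 0 child(ren)
  node 35: 2 child(ren)
  node 34: 0 child(ren)
  node 43: 0 child(ren)
Matching nodes: [30, 34, 43]
Count of leaf nodes: 3


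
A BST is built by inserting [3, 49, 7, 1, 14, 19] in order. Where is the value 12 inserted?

Starting tree (level order): [3, 1, 49, None, None, 7, None, None, 14, None, 19]
Insertion path: 3 -> 49 -> 7 -> 14
Result: insert 12 as left child of 14
Final tree (level order): [3, 1, 49, None, None, 7, None, None, 14, 12, 19]


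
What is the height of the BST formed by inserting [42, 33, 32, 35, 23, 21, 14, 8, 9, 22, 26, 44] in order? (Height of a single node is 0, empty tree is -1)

Insertion order: [42, 33, 32, 35, 23, 21, 14, 8, 9, 22, 26, 44]
Tree (level-order array): [42, 33, 44, 32, 35, None, None, 23, None, None, None, 21, 26, 14, 22, None, None, 8, None, None, None, None, 9]
Compute height bottom-up (empty subtree = -1):
  height(9) = 1 + max(-1, -1) = 0
  height(8) = 1 + max(-1, 0) = 1
  height(14) = 1 + max(1, -1) = 2
  height(22) = 1 + max(-1, -1) = 0
  height(21) = 1 + max(2, 0) = 3
  height(26) = 1 + max(-1, -1) = 0
  height(23) = 1 + max(3, 0) = 4
  height(32) = 1 + max(4, -1) = 5
  height(35) = 1 + max(-1, -1) = 0
  height(33) = 1 + max(5, 0) = 6
  height(44) = 1 + max(-1, -1) = 0
  height(42) = 1 + max(6, 0) = 7
Height = 7


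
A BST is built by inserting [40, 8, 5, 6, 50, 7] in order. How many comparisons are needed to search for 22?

Search path for 22: 40 -> 8
Found: False
Comparisons: 2


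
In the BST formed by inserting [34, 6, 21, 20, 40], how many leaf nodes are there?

Tree built from: [34, 6, 21, 20, 40]
Tree (level-order array): [34, 6, 40, None, 21, None, None, 20]
Rule: A leaf has 0 children.
Per-node child counts:
  node 34: 2 child(ren)
  node 6: 1 child(ren)
  node 21: 1 child(ren)
  node 20: 0 child(ren)
  node 40: 0 child(ren)
Matching nodes: [20, 40]
Count of leaf nodes: 2


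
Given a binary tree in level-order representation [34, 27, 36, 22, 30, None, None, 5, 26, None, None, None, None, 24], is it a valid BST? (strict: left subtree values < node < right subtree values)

Level-order array: [34, 27, 36, 22, 30, None, None, 5, 26, None, None, None, None, 24]
Validate using subtree bounds (lo, hi): at each node, require lo < value < hi,
then recurse left with hi=value and right with lo=value.
Preorder trace (stopping at first violation):
  at node 34 with bounds (-inf, +inf): OK
  at node 27 with bounds (-inf, 34): OK
  at node 22 with bounds (-inf, 27): OK
  at node 5 with bounds (-inf, 22): OK
  at node 26 with bounds (22, 27): OK
  at node 24 with bounds (22, 26): OK
  at node 30 with bounds (27, 34): OK
  at node 36 with bounds (34, +inf): OK
No violation found at any node.
Result: Valid BST


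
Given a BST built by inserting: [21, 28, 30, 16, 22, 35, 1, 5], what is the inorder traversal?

Tree insertion order: [21, 28, 30, 16, 22, 35, 1, 5]
Tree (level-order array): [21, 16, 28, 1, None, 22, 30, None, 5, None, None, None, 35]
Inorder traversal: [1, 5, 16, 21, 22, 28, 30, 35]


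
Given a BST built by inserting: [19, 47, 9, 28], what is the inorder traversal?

Tree insertion order: [19, 47, 9, 28]
Tree (level-order array): [19, 9, 47, None, None, 28]
Inorder traversal: [9, 19, 28, 47]


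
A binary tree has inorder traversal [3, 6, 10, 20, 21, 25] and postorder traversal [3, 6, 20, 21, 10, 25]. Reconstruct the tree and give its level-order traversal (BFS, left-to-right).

Inorder:   [3, 6, 10, 20, 21, 25]
Postorder: [3, 6, 20, 21, 10, 25]
Algorithm: postorder visits root last, so walk postorder right-to-left;
each value is the root of the current inorder slice — split it at that
value, recurse on the right subtree first, then the left.
Recursive splits:
  root=25; inorder splits into left=[3, 6, 10, 20, 21], right=[]
  root=10; inorder splits into left=[3, 6], right=[20, 21]
  root=21; inorder splits into left=[20], right=[]
  root=20; inorder splits into left=[], right=[]
  root=6; inorder splits into left=[3], right=[]
  root=3; inorder splits into left=[], right=[]
Reconstructed level-order: [25, 10, 6, 21, 3, 20]


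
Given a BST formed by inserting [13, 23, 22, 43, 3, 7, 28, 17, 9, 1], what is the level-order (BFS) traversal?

Tree insertion order: [13, 23, 22, 43, 3, 7, 28, 17, 9, 1]
Tree (level-order array): [13, 3, 23, 1, 7, 22, 43, None, None, None, 9, 17, None, 28]
BFS from the root, enqueuing left then right child of each popped node:
  queue [13] -> pop 13, enqueue [3, 23], visited so far: [13]
  queue [3, 23] -> pop 3, enqueue [1, 7], visited so far: [13, 3]
  queue [23, 1, 7] -> pop 23, enqueue [22, 43], visited so far: [13, 3, 23]
  queue [1, 7, 22, 43] -> pop 1, enqueue [none], visited so far: [13, 3, 23, 1]
  queue [7, 22, 43] -> pop 7, enqueue [9], visited so far: [13, 3, 23, 1, 7]
  queue [22, 43, 9] -> pop 22, enqueue [17], visited so far: [13, 3, 23, 1, 7, 22]
  queue [43, 9, 17] -> pop 43, enqueue [28], visited so far: [13, 3, 23, 1, 7, 22, 43]
  queue [9, 17, 28] -> pop 9, enqueue [none], visited so far: [13, 3, 23, 1, 7, 22, 43, 9]
  queue [17, 28] -> pop 17, enqueue [none], visited so far: [13, 3, 23, 1, 7, 22, 43, 9, 17]
  queue [28] -> pop 28, enqueue [none], visited so far: [13, 3, 23, 1, 7, 22, 43, 9, 17, 28]
Result: [13, 3, 23, 1, 7, 22, 43, 9, 17, 28]


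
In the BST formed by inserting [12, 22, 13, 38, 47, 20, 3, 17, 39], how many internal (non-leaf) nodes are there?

Tree built from: [12, 22, 13, 38, 47, 20, 3, 17, 39]
Tree (level-order array): [12, 3, 22, None, None, 13, 38, None, 20, None, 47, 17, None, 39]
Rule: An internal node has at least one child.
Per-node child counts:
  node 12: 2 child(ren)
  node 3: 0 child(ren)
  node 22: 2 child(ren)
  node 13: 1 child(ren)
  node 20: 1 child(ren)
  node 17: 0 child(ren)
  node 38: 1 child(ren)
  node 47: 1 child(ren)
  node 39: 0 child(ren)
Matching nodes: [12, 22, 13, 20, 38, 47]
Count of internal (non-leaf) nodes: 6


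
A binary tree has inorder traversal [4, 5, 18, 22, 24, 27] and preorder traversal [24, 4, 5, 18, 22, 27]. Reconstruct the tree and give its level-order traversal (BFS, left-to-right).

Inorder:  [4, 5, 18, 22, 24, 27]
Preorder: [24, 4, 5, 18, 22, 27]
Algorithm: preorder visits root first, so consume preorder in order;
for each root, split the current inorder slice at that value into
left-subtree inorder and right-subtree inorder, then recurse.
Recursive splits:
  root=24; inorder splits into left=[4, 5, 18, 22], right=[27]
  root=4; inorder splits into left=[], right=[5, 18, 22]
  root=5; inorder splits into left=[], right=[18, 22]
  root=18; inorder splits into left=[], right=[22]
  root=22; inorder splits into left=[], right=[]
  root=27; inorder splits into left=[], right=[]
Reconstructed level-order: [24, 4, 27, 5, 18, 22]


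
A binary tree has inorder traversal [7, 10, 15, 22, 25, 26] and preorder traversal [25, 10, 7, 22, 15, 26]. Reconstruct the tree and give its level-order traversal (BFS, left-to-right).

Inorder:  [7, 10, 15, 22, 25, 26]
Preorder: [25, 10, 7, 22, 15, 26]
Algorithm: preorder visits root first, so consume preorder in order;
for each root, split the current inorder slice at that value into
left-subtree inorder and right-subtree inorder, then recurse.
Recursive splits:
  root=25; inorder splits into left=[7, 10, 15, 22], right=[26]
  root=10; inorder splits into left=[7], right=[15, 22]
  root=7; inorder splits into left=[], right=[]
  root=22; inorder splits into left=[15], right=[]
  root=15; inorder splits into left=[], right=[]
  root=26; inorder splits into left=[], right=[]
Reconstructed level-order: [25, 10, 26, 7, 22, 15]


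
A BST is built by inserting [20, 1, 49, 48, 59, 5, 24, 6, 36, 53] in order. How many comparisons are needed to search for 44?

Search path for 44: 20 -> 49 -> 48 -> 24 -> 36
Found: False
Comparisons: 5


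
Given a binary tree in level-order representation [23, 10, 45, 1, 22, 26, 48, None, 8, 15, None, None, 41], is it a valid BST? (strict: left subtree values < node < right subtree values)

Level-order array: [23, 10, 45, 1, 22, 26, 48, None, 8, 15, None, None, 41]
Validate using subtree bounds (lo, hi): at each node, require lo < value < hi,
then recurse left with hi=value and right with lo=value.
Preorder trace (stopping at first violation):
  at node 23 with bounds (-inf, +inf): OK
  at node 10 with bounds (-inf, 23): OK
  at node 1 with bounds (-inf, 10): OK
  at node 8 with bounds (1, 10): OK
  at node 22 with bounds (10, 23): OK
  at node 15 with bounds (10, 22): OK
  at node 45 with bounds (23, +inf): OK
  at node 26 with bounds (23, 45): OK
  at node 41 with bounds (26, 45): OK
  at node 48 with bounds (45, +inf): OK
No violation found at any node.
Result: Valid BST


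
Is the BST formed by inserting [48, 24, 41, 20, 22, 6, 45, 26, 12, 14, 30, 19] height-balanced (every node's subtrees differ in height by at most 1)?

Tree (level-order array): [48, 24, None, 20, 41, 6, 22, 26, 45, None, 12, None, None, None, 30, None, None, None, 14, None, None, None, 19]
Definition: a tree is height-balanced if, at every node, |h(left) - h(right)| <= 1 (empty subtree has height -1).
Bottom-up per-node check:
  node 19: h_left=-1, h_right=-1, diff=0 [OK], height=0
  node 14: h_left=-1, h_right=0, diff=1 [OK], height=1
  node 12: h_left=-1, h_right=1, diff=2 [FAIL (|-1-1|=2 > 1)], height=2
  node 6: h_left=-1, h_right=2, diff=3 [FAIL (|-1-2|=3 > 1)], height=3
  node 22: h_left=-1, h_right=-1, diff=0 [OK], height=0
  node 20: h_left=3, h_right=0, diff=3 [FAIL (|3-0|=3 > 1)], height=4
  node 30: h_left=-1, h_right=-1, diff=0 [OK], height=0
  node 26: h_left=-1, h_right=0, diff=1 [OK], height=1
  node 45: h_left=-1, h_right=-1, diff=0 [OK], height=0
  node 41: h_left=1, h_right=0, diff=1 [OK], height=2
  node 24: h_left=4, h_right=2, diff=2 [FAIL (|4-2|=2 > 1)], height=5
  node 48: h_left=5, h_right=-1, diff=6 [FAIL (|5--1|=6 > 1)], height=6
Node 12 violates the condition: |-1 - 1| = 2 > 1.
Result: Not balanced


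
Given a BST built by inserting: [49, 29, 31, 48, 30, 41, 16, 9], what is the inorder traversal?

Tree insertion order: [49, 29, 31, 48, 30, 41, 16, 9]
Tree (level-order array): [49, 29, None, 16, 31, 9, None, 30, 48, None, None, None, None, 41]
Inorder traversal: [9, 16, 29, 30, 31, 41, 48, 49]


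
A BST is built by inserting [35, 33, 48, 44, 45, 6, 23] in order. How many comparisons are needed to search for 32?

Search path for 32: 35 -> 33 -> 6 -> 23
Found: False
Comparisons: 4


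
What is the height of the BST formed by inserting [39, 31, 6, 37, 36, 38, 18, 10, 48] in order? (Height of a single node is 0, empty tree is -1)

Insertion order: [39, 31, 6, 37, 36, 38, 18, 10, 48]
Tree (level-order array): [39, 31, 48, 6, 37, None, None, None, 18, 36, 38, 10]
Compute height bottom-up (empty subtree = -1):
  height(10) = 1 + max(-1, -1) = 0
  height(18) = 1 + max(0, -1) = 1
  height(6) = 1 + max(-1, 1) = 2
  height(36) = 1 + max(-1, -1) = 0
  height(38) = 1 + max(-1, -1) = 0
  height(37) = 1 + max(0, 0) = 1
  height(31) = 1 + max(2, 1) = 3
  height(48) = 1 + max(-1, -1) = 0
  height(39) = 1 + max(3, 0) = 4
Height = 4


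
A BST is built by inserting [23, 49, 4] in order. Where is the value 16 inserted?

Starting tree (level order): [23, 4, 49]
Insertion path: 23 -> 4
Result: insert 16 as right child of 4
Final tree (level order): [23, 4, 49, None, 16]


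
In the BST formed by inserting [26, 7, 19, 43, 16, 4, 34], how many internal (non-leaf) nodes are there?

Tree built from: [26, 7, 19, 43, 16, 4, 34]
Tree (level-order array): [26, 7, 43, 4, 19, 34, None, None, None, 16]
Rule: An internal node has at least one child.
Per-node child counts:
  node 26: 2 child(ren)
  node 7: 2 child(ren)
  node 4: 0 child(ren)
  node 19: 1 child(ren)
  node 16: 0 child(ren)
  node 43: 1 child(ren)
  node 34: 0 child(ren)
Matching nodes: [26, 7, 19, 43]
Count of internal (non-leaf) nodes: 4


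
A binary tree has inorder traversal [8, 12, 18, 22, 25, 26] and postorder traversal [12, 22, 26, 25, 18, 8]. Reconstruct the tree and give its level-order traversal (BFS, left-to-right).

Inorder:   [8, 12, 18, 22, 25, 26]
Postorder: [12, 22, 26, 25, 18, 8]
Algorithm: postorder visits root last, so walk postorder right-to-left;
each value is the root of the current inorder slice — split it at that
value, recurse on the right subtree first, then the left.
Recursive splits:
  root=8; inorder splits into left=[], right=[12, 18, 22, 25, 26]
  root=18; inorder splits into left=[12], right=[22, 25, 26]
  root=25; inorder splits into left=[22], right=[26]
  root=26; inorder splits into left=[], right=[]
  root=22; inorder splits into left=[], right=[]
  root=12; inorder splits into left=[], right=[]
Reconstructed level-order: [8, 18, 12, 25, 22, 26]


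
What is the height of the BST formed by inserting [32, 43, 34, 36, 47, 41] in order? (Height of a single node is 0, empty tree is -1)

Insertion order: [32, 43, 34, 36, 47, 41]
Tree (level-order array): [32, None, 43, 34, 47, None, 36, None, None, None, 41]
Compute height bottom-up (empty subtree = -1):
  height(41) = 1 + max(-1, -1) = 0
  height(36) = 1 + max(-1, 0) = 1
  height(34) = 1 + max(-1, 1) = 2
  height(47) = 1 + max(-1, -1) = 0
  height(43) = 1 + max(2, 0) = 3
  height(32) = 1 + max(-1, 3) = 4
Height = 4


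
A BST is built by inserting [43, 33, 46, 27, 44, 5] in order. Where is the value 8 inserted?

Starting tree (level order): [43, 33, 46, 27, None, 44, None, 5]
Insertion path: 43 -> 33 -> 27 -> 5
Result: insert 8 as right child of 5
Final tree (level order): [43, 33, 46, 27, None, 44, None, 5, None, None, None, None, 8]


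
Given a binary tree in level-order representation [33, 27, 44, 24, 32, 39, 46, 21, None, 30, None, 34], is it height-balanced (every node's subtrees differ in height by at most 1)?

Tree (level-order array): [33, 27, 44, 24, 32, 39, 46, 21, None, 30, None, 34]
Definition: a tree is height-balanced if, at every node, |h(left) - h(right)| <= 1 (empty subtree has height -1).
Bottom-up per-node check:
  node 21: h_left=-1, h_right=-1, diff=0 [OK], height=0
  node 24: h_left=0, h_right=-1, diff=1 [OK], height=1
  node 30: h_left=-1, h_right=-1, diff=0 [OK], height=0
  node 32: h_left=0, h_right=-1, diff=1 [OK], height=1
  node 27: h_left=1, h_right=1, diff=0 [OK], height=2
  node 34: h_left=-1, h_right=-1, diff=0 [OK], height=0
  node 39: h_left=0, h_right=-1, diff=1 [OK], height=1
  node 46: h_left=-1, h_right=-1, diff=0 [OK], height=0
  node 44: h_left=1, h_right=0, diff=1 [OK], height=2
  node 33: h_left=2, h_right=2, diff=0 [OK], height=3
All nodes satisfy the balance condition.
Result: Balanced


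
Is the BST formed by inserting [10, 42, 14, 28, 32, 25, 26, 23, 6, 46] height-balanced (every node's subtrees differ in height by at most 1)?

Tree (level-order array): [10, 6, 42, None, None, 14, 46, None, 28, None, None, 25, 32, 23, 26]
Definition: a tree is height-balanced if, at every node, |h(left) - h(right)| <= 1 (empty subtree has height -1).
Bottom-up per-node check:
  node 6: h_left=-1, h_right=-1, diff=0 [OK], height=0
  node 23: h_left=-1, h_right=-1, diff=0 [OK], height=0
  node 26: h_left=-1, h_right=-1, diff=0 [OK], height=0
  node 25: h_left=0, h_right=0, diff=0 [OK], height=1
  node 32: h_left=-1, h_right=-1, diff=0 [OK], height=0
  node 28: h_left=1, h_right=0, diff=1 [OK], height=2
  node 14: h_left=-1, h_right=2, diff=3 [FAIL (|-1-2|=3 > 1)], height=3
  node 46: h_left=-1, h_right=-1, diff=0 [OK], height=0
  node 42: h_left=3, h_right=0, diff=3 [FAIL (|3-0|=3 > 1)], height=4
  node 10: h_left=0, h_right=4, diff=4 [FAIL (|0-4|=4 > 1)], height=5
Node 14 violates the condition: |-1 - 2| = 3 > 1.
Result: Not balanced


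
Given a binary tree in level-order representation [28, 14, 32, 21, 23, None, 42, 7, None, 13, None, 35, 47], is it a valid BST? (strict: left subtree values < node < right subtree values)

Level-order array: [28, 14, 32, 21, 23, None, 42, 7, None, 13, None, 35, 47]
Validate using subtree bounds (lo, hi): at each node, require lo < value < hi,
then recurse left with hi=value and right with lo=value.
Preorder trace (stopping at first violation):
  at node 28 with bounds (-inf, +inf): OK
  at node 14 with bounds (-inf, 28): OK
  at node 21 with bounds (-inf, 14): VIOLATION
Node 21 violates its bound: not (-inf < 21 < 14).
Result: Not a valid BST


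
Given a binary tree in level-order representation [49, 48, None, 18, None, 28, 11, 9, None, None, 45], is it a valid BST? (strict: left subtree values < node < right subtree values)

Level-order array: [49, 48, None, 18, None, 28, 11, 9, None, None, 45]
Validate using subtree bounds (lo, hi): at each node, require lo < value < hi,
then recurse left with hi=value and right with lo=value.
Preorder trace (stopping at first violation):
  at node 49 with bounds (-inf, +inf): OK
  at node 48 with bounds (-inf, 49): OK
  at node 18 with bounds (-inf, 48): OK
  at node 28 with bounds (-inf, 18): VIOLATION
Node 28 violates its bound: not (-inf < 28 < 18).
Result: Not a valid BST


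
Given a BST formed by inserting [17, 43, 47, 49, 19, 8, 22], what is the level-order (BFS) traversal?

Tree insertion order: [17, 43, 47, 49, 19, 8, 22]
Tree (level-order array): [17, 8, 43, None, None, 19, 47, None, 22, None, 49]
BFS from the root, enqueuing left then right child of each popped node:
  queue [17] -> pop 17, enqueue [8, 43], visited so far: [17]
  queue [8, 43] -> pop 8, enqueue [none], visited so far: [17, 8]
  queue [43] -> pop 43, enqueue [19, 47], visited so far: [17, 8, 43]
  queue [19, 47] -> pop 19, enqueue [22], visited so far: [17, 8, 43, 19]
  queue [47, 22] -> pop 47, enqueue [49], visited so far: [17, 8, 43, 19, 47]
  queue [22, 49] -> pop 22, enqueue [none], visited so far: [17, 8, 43, 19, 47, 22]
  queue [49] -> pop 49, enqueue [none], visited so far: [17, 8, 43, 19, 47, 22, 49]
Result: [17, 8, 43, 19, 47, 22, 49]


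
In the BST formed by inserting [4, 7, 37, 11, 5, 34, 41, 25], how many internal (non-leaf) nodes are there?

Tree built from: [4, 7, 37, 11, 5, 34, 41, 25]
Tree (level-order array): [4, None, 7, 5, 37, None, None, 11, 41, None, 34, None, None, 25]
Rule: An internal node has at least one child.
Per-node child counts:
  node 4: 1 child(ren)
  node 7: 2 child(ren)
  node 5: 0 child(ren)
  node 37: 2 child(ren)
  node 11: 1 child(ren)
  node 34: 1 child(ren)
  node 25: 0 child(ren)
  node 41: 0 child(ren)
Matching nodes: [4, 7, 37, 11, 34]
Count of internal (non-leaf) nodes: 5


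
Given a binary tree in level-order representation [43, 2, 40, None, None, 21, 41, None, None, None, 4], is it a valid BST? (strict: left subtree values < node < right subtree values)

Level-order array: [43, 2, 40, None, None, 21, 41, None, None, None, 4]
Validate using subtree bounds (lo, hi): at each node, require lo < value < hi,
then recurse left with hi=value and right with lo=value.
Preorder trace (stopping at first violation):
  at node 43 with bounds (-inf, +inf): OK
  at node 2 with bounds (-inf, 43): OK
  at node 40 with bounds (43, +inf): VIOLATION
Node 40 violates its bound: not (43 < 40 < +inf).
Result: Not a valid BST
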